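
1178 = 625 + 553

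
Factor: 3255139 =3255139^1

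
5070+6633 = 11703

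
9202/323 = 9202/323 = 28.49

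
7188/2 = 3594 = 3594.00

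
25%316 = 25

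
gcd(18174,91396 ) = 2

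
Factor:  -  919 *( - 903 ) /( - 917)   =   - 118551/131 = -  3^1*43^1*131^( - 1 )*919^1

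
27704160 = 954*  29040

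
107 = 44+63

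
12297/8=1537+1/8 =1537.12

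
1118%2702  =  1118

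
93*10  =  930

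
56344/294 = 28172/147 =191.65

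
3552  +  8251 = 11803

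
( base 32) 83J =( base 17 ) 1BCB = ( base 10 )8307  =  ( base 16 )2073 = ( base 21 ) ihc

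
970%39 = 34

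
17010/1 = 17010=17010.00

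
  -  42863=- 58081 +15218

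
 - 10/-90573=10/90573 = 0.00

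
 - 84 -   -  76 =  - 8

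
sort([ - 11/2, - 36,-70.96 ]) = [-70.96, - 36,-11/2 ] 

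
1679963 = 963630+716333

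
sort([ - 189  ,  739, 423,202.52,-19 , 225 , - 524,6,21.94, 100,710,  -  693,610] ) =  [ - 693, - 524, - 189,-19, 6 , 21.94 , 100,  202.52,225, 423,610, 710, 739 ]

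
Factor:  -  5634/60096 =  - 3/32 = - 2^ (  -  5)*3^1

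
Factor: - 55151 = -131^1*421^1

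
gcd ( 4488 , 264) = 264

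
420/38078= 210/19039 = 0.01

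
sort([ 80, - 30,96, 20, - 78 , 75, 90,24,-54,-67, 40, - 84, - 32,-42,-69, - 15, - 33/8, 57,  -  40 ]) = [ - 84, - 78, - 69, - 67, - 54, - 42,-40,-32, - 30, - 15  , - 33/8,  20,24,40,57,  75,80,90,96]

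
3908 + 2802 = 6710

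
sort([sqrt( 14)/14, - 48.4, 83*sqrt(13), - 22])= [ - 48.4, - 22 , sqrt(14) /14 , 83* sqrt( 13 ) ]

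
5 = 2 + 3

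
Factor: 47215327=193^1 * 244639^1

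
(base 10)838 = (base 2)1101000110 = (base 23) 1DA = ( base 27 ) 141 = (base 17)2f5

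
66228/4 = 16557 =16557.00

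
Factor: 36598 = 2^1*29^1*631^1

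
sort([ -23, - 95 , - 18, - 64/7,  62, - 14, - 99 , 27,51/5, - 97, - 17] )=[ - 99, - 97, - 95, - 23, - 18,  -  17,-14 , -64/7,51/5,  27,  62 ] 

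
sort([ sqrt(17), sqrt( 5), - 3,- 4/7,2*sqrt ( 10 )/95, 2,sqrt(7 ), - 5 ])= [ - 5 , - 3, - 4/7 , 2 * sqrt( 10 )/95,2,sqrt( 5),sqrt(7),sqrt(17) ] 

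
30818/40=770 + 9/20 = 770.45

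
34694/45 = 770 + 44/45 = 770.98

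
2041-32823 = - 30782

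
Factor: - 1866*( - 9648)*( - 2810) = - 2^6 * 3^3* 5^1*67^1*281^1*311^1 = -50588902080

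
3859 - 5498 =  - 1639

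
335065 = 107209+227856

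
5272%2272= 728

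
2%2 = 0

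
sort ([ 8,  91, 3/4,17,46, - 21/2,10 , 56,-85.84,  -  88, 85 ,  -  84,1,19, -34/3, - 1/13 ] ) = [-88, - 85.84  , - 84, - 34/3, - 21/2, -1/13, 3/4, 1, 8,10,17, 19,46, 56,85,91] 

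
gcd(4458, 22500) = 6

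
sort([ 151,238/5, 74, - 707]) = [ - 707,238/5,74 , 151]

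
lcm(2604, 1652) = 153636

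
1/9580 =1/9580=0.00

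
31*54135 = 1678185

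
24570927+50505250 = 75076177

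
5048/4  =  1262  =  1262.00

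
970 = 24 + 946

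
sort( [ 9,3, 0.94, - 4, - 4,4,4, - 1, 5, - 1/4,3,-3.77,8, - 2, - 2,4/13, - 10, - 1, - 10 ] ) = [-10, - 10, - 4, - 4, - 3.77, - 2,-2,-1, - 1, - 1/4 , 4/13,0.94,3,3,4,4, 5,8, 9 ]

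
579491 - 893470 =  - 313979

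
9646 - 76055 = -66409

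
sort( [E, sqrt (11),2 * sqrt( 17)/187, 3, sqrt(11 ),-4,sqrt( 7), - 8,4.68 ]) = [ - 8, - 4, 2*sqrt( 17 ) /187, sqrt(7 ), E , 3,sqrt( 11 ), sqrt ( 11 ), 4.68]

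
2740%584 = 404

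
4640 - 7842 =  - 3202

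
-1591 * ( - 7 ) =11137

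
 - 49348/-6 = 24674/3 = 8224.67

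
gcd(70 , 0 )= 70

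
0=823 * 0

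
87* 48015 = 4177305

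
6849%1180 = 949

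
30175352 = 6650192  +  23525160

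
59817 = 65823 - 6006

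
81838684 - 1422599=80416085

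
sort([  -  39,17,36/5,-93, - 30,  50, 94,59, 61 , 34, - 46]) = [ - 93, - 46 , - 39, - 30,  36/5 , 17,34, 50, 59,61, 94]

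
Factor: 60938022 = 2^1*3^1  *  53^1*71^1*2699^1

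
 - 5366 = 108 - 5474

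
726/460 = 1 +133/230 = 1.58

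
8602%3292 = 2018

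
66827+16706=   83533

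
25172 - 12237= 12935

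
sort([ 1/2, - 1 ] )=[ - 1,1/2]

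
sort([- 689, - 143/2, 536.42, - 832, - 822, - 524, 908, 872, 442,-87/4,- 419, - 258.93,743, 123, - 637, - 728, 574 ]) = [ -832, - 822, - 728, - 689,-637 , - 524, - 419,-258.93,  -  143/2, - 87/4 , 123,  442, 536.42, 574,743,872, 908] 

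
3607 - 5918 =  - 2311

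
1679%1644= 35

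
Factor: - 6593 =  - 19^1*347^1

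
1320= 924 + 396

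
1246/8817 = 1246/8817 = 0.14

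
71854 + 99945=171799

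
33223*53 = 1760819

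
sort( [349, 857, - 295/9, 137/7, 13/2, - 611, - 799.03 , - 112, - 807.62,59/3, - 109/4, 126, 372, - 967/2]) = [ - 807.62, - 799.03, - 611,-967/2, - 112, - 295/9,-109/4, 13/2,137/7, 59/3,126,349,  372, 857]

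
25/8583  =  25/8583 =0.00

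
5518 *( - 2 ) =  - 11036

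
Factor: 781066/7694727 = 2^1*3^( - 1) * 11^1 *13^1*17^( - 1)*31^ ( - 2) * 157^( - 1)*2731^1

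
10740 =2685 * 4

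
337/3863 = 337/3863 = 0.09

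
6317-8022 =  - 1705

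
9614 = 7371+2243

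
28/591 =28/591=   0.05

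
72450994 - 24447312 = 48003682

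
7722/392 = 19 + 137/196=19.70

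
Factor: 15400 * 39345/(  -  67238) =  - 2^2 * 3^1 * 5^3*7^1 * 11^1*43^1*61^1* 33619^( -1)  =  - 302956500/33619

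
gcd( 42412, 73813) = 1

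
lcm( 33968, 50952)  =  101904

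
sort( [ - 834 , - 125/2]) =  [ -834, -125/2 ]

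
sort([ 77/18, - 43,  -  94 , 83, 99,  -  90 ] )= [  -  94 , - 90,-43, 77/18,  83,99] 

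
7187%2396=2395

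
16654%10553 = 6101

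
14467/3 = 4822 + 1/3 = 4822.33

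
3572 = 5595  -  2023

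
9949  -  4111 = 5838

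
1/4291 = 1/4291 = 0.00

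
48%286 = 48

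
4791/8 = 4791/8 = 598.88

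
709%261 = 187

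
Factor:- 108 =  - 2^2*3^3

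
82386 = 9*9154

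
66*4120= 271920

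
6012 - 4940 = 1072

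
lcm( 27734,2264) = 110936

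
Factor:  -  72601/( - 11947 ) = 13^( - 1 )*79^1 = 79/13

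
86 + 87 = 173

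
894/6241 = 894/6241 = 0.14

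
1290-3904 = - 2614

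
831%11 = 6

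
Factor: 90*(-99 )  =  -2^1*3^4 * 5^1*11^1=- 8910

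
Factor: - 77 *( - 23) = 7^1*11^1*23^1 = 1771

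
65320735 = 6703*9745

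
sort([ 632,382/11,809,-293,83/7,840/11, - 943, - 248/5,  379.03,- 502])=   [ - 943,-502, - 293, - 248/5,83/7,382/11,840/11,379.03,632,809]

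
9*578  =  5202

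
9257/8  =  9257/8=1157.12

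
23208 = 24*967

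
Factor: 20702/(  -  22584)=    - 2^( - 2 )*3^(-1 )*11^1 =- 11/12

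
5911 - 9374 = - 3463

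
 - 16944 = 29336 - 46280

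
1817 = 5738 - 3921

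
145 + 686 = 831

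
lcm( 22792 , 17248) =638176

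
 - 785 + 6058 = 5273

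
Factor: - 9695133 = -3^4*7^1*17099^1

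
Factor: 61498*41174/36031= 2^2* 7^1*17^1*97^1*137^ ( - 1)*173^1*263^( - 1 )*317^1= 2532118652/36031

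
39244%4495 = 3284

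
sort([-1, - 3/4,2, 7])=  [ - 1,-3/4, 2, 7 ]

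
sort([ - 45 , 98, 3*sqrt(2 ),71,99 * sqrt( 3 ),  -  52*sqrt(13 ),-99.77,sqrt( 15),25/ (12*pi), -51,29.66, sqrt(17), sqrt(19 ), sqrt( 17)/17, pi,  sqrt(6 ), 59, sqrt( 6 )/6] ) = [ - 52*sqrt(13 ),-99.77, - 51, - 45, sqrt( 17) /17, sqrt( 6)/6, 25/(12  *  pi ),sqrt(6),pi, sqrt( 15 ), sqrt(17 ), 3  *sqrt(2 ),  sqrt( 19), 29.66,59, 71,98, 99*sqrt( 3) ] 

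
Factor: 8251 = 37^1*223^1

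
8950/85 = 105 + 5/17 =105.29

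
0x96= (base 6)410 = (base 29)55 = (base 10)150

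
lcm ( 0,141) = 0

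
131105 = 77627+53478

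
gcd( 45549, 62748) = 189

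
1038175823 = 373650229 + 664525594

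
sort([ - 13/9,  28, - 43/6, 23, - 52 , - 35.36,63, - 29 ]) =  [ - 52, - 35.36,  -  29,- 43/6, - 13/9, 23,28, 63]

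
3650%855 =230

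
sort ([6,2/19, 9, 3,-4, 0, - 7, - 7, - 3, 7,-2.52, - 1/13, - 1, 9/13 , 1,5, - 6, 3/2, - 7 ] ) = [-7,-7, -7,  -  6,  -  4,-3, - 2.52, -1,-1/13,0,2/19, 9/13,1, 3/2, 3,5, 6, 7, 9 ] 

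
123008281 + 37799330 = 160807611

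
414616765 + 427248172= 841864937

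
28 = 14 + 14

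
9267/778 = 9267/778  =  11.91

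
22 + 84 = 106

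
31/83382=31/83382 = 0.00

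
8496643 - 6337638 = 2159005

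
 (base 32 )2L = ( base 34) 2H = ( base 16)55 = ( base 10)85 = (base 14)61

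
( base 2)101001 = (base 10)41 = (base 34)17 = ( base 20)21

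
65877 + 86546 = 152423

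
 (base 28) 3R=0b1101111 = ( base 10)111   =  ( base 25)4b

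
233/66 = 233/66 = 3.53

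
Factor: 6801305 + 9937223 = 2^5*101^1 * 5179^1 = 16738528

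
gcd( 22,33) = 11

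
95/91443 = 95/91443 = 0.00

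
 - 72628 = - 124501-  -  51873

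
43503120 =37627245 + 5875875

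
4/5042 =2/2521 = 0.00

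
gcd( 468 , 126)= 18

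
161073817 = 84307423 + 76766394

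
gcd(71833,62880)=1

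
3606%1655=296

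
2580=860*3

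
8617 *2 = 17234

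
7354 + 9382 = 16736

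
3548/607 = 5 + 513/607 = 5.85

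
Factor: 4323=3^1*11^1*131^1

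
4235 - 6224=  -  1989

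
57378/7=57378/7= 8196.86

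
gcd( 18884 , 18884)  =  18884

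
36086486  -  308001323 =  - 271914837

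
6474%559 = 325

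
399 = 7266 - 6867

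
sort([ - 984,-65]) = [  -  984, - 65 ]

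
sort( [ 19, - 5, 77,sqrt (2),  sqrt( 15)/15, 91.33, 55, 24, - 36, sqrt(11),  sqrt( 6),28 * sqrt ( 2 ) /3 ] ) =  [ - 36, - 5,sqrt(15)/15,sqrt(2 ),sqrt(6),  sqrt( 11),28 * sqrt( 2)/3, 19,24,  55,77,91.33]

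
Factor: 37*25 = 5^2*37^1 = 925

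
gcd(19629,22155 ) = 3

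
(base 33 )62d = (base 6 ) 50341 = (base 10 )6613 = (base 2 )1100111010101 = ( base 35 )5dx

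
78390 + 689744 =768134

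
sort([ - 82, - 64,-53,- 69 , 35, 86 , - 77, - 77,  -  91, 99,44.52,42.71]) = [ - 91, - 82 , - 77, - 77, - 69, - 64, - 53, 35,42.71,44.52, 86, 99 ]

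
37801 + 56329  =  94130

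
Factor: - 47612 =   -  2^2*11903^1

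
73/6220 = 73/6220 = 0.01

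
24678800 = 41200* 599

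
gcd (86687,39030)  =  1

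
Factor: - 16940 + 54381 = 37441^1 = 37441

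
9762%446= 396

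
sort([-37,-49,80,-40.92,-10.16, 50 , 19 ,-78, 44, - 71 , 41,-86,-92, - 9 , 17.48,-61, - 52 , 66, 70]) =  [ - 92, - 86, - 78, - 71, -61,  -  52, - 49,  -  40.92,- 37,-10.16,-9,17.48, 19 , 41, 44, 50,66 , 70,  80 ]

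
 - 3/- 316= 3/316 = 0.01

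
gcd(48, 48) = 48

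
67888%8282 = 1632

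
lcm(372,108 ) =3348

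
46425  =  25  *1857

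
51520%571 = 130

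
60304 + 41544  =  101848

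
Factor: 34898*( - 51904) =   -  1811345792= -2^7*811^1*17449^1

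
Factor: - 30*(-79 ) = 2^1*3^1  *  5^1*79^1= 2370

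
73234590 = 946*77415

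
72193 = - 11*(-6563)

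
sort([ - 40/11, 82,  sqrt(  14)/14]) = [  -  40/11,sqrt(14 ) /14, 82 ]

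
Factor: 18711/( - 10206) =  - 2^( - 1)*3^( -1 )*11^1 =- 11/6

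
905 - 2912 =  - 2007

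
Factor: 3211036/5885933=2^2* 802759^1 * 5885933^( - 1)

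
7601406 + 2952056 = 10553462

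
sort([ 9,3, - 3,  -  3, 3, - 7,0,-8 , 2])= [-8,-7, -3, - 3,0,2,3,3,  9 ] 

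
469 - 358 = 111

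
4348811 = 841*5171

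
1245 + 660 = 1905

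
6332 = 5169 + 1163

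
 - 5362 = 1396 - 6758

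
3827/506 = 7 + 285/506 = 7.56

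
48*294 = 14112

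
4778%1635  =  1508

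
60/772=15/193 = 0.08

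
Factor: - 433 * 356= -154148 = - 2^2*89^1*433^1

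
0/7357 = 0 = 0.00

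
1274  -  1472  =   - 198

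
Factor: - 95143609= - 11^1*8649419^1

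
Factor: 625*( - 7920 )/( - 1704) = 206250/71 = 2^1*3^1*5^5*11^1*71^ ( - 1 )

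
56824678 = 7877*7214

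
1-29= -28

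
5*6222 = 31110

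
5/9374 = 5/9374 = 0.00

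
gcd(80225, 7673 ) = 1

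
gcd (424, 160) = 8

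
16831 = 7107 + 9724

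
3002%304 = 266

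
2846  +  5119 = 7965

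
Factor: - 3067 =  - 3067^1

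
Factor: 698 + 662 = 1360 = 2^4*5^1*17^1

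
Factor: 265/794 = 2^( - 1)*  5^1*53^1*397^( - 1)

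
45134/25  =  45134/25= 1805.36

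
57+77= 134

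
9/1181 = 9/1181= 0.01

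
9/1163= 9/1163 = 0.01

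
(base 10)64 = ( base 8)100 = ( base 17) 3D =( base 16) 40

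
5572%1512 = 1036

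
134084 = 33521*4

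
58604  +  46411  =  105015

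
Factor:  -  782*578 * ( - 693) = 313233228 = 2^2*3^2*7^1*11^1*17^3 * 23^1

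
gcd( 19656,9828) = 9828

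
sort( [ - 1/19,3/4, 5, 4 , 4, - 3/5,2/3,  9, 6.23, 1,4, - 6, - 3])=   [ - 6, - 3, - 3/5, - 1/19,2/3, 3/4, 1,4, 4, 4, 5,6.23, 9]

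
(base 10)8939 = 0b10001011101011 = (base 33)86t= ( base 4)2023223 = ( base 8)21353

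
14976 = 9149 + 5827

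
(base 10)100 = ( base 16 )64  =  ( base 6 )244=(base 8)144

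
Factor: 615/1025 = 3/5 = 3^1*5^ ( - 1)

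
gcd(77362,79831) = 823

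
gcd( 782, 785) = 1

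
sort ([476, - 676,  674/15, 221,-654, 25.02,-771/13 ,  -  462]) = [- 676 ,-654, -462 ,  -  771/13, 25.02,674/15,221,476] 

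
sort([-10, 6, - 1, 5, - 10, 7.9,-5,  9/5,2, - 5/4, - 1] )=[ - 10, - 10,-5,-5/4, - 1, - 1 , 9/5,2,5, 6,7.9 ]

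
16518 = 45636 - 29118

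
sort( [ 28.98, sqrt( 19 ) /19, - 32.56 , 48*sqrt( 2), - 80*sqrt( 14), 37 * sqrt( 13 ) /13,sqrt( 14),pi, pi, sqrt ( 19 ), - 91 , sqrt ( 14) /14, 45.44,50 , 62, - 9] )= [ - 80*sqrt( 14 ), - 91, - 32.56, - 9,sqrt ( 19)/19,sqrt(14 ) /14,pi , pi,sqrt(14), sqrt( 19), 37 * sqrt ( 13)/13, 28.98, 45.44,50, 62,48*sqrt(2)]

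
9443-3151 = 6292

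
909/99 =9+2/11  =  9.18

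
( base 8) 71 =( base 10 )57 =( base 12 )49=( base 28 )21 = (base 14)41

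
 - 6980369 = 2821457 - 9801826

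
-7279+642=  - 6637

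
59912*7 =419384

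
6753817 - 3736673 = 3017144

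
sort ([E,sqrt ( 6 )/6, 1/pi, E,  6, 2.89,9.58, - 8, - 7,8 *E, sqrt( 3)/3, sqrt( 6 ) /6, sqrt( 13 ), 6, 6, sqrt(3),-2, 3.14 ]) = [ - 8, - 7, - 2,1/pi, sqrt( 6 )/6, sqrt (6)/6,sqrt(3)/3, sqrt( 3 ), E, E, 2.89, 3.14, sqrt( 13 ),6,6,6 , 9.58,8*E] 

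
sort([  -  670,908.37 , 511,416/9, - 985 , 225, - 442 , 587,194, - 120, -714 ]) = [ - 985, - 714,  -  670, - 442, - 120,416/9, 194,225, 511, 587, 908.37 ]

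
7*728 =5096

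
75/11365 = 15/2273 = 0.01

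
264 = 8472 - 8208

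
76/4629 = 76/4629 = 0.02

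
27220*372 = 10125840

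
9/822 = 3/274= 0.01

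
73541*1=73541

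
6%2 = 0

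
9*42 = 378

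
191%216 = 191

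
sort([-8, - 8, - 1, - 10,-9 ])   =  [ - 10, - 9, -8,- 8,  -  1]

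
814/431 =814/431 = 1.89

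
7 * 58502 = 409514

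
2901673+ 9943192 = 12844865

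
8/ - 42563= - 8/42563 = - 0.00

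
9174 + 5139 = 14313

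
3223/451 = 7 + 6/41=7.15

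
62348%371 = 20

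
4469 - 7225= - 2756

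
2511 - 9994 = - 7483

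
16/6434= 8/3217= 0.00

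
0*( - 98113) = 0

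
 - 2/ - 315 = 2/315 = 0.01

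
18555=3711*5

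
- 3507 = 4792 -8299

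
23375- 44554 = - 21179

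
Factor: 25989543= 3^2*47^1 * 61441^1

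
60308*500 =30154000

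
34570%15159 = 4252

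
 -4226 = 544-4770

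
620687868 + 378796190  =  999484058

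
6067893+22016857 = 28084750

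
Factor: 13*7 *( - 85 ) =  - 7735 = -  5^1*7^1*13^1*17^1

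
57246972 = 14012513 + 43234459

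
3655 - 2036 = 1619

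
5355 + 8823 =14178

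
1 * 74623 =74623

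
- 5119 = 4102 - 9221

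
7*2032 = 14224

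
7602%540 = 42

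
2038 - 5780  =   - 3742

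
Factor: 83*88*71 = 518584=2^3*11^1 * 71^1*83^1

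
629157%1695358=629157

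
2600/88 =325/11  =  29.55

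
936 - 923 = 13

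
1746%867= 12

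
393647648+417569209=811216857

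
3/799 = 3/799 = 0.00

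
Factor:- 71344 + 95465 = 24121^1 = 24121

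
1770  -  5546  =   - 3776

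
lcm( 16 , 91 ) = 1456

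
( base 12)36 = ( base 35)17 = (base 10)42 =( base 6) 110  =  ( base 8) 52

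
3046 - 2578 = 468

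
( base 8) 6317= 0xCCF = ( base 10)3279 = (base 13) 1653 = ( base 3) 11111110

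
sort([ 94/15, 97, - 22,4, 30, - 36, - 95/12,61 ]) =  [-36, - 22, - 95/12, 4,94/15,  30, 61, 97 ] 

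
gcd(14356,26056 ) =4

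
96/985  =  96/985 = 0.10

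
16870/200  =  1687/20= 84.35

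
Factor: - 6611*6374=  -  2^1*11^1*601^1 * 3187^1 = - 42138514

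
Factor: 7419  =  3^1*2473^1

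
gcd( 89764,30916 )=4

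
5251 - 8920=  - 3669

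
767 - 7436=-6669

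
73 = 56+17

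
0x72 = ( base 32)3i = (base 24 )4I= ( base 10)114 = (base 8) 162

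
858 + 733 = 1591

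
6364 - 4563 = 1801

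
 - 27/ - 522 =3/58 = 0.05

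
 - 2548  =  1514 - 4062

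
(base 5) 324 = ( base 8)131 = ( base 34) 2L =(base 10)89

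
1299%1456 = 1299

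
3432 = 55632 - 52200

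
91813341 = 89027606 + 2785735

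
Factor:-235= - 5^1*47^1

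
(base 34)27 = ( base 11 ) 69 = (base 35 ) 25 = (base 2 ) 1001011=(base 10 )75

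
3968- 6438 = -2470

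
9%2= 1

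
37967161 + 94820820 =132787981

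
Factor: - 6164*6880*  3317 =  - 2^7*5^1*23^1*31^1*43^1 * 67^1*107^1 = - 140668397440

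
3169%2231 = 938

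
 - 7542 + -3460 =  - 11002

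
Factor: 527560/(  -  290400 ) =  - 2^( -2)*3^( - 1) * 5^ ( -1)*109^1=- 109/60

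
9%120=9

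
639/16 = 39 + 15/16 =39.94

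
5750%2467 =816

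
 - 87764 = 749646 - 837410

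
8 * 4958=39664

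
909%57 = 54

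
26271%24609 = 1662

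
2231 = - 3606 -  - 5837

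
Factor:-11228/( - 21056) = 2^( - 4)*47^( - 1) * 401^1 = 401/752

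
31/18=31/18= 1.72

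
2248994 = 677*3322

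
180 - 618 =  - 438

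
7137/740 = 9 + 477/740 = 9.64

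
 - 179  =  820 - 999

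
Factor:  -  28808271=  - 3^3*1066973^1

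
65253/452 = 65253/452 = 144.37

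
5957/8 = 5957/8  =  744.62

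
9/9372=3/3124=0.00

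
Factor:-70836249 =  - 3^1*11^1*53^1*101^1*401^1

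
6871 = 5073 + 1798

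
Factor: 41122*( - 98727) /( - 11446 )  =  2029925847/5723 = 3^1*29^1*59^( - 1 )*97^( - 1 )*709^1*32909^1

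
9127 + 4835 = 13962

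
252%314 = 252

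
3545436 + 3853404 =7398840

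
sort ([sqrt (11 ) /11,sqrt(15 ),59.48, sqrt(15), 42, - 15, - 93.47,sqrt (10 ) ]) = [-93.47,-15,sqrt(11) /11,sqrt(10 ),sqrt(15 ), sqrt( 15),42,59.48 ] 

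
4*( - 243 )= - 972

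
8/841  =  8/841=0.01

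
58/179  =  58/179 =0.32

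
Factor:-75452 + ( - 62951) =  - 138403 = - 138403^1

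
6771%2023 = 702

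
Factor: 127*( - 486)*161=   -  9937242 = -2^1*3^5 *7^1 * 23^1*127^1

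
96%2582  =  96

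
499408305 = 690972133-191563828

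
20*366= 7320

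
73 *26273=1917929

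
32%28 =4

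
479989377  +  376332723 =856322100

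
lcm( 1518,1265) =7590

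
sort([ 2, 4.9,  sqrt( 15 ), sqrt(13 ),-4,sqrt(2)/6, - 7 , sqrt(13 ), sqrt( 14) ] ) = [  -  7, - 4,sqrt ( 2) /6, 2,sqrt( 13), sqrt( 13), sqrt( 14),sqrt( 15), 4.9 ]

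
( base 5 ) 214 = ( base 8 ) 73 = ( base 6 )135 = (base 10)59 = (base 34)1P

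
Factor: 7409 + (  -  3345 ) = 4064= 2^5 * 127^1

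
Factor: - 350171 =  - 53^1* 6607^1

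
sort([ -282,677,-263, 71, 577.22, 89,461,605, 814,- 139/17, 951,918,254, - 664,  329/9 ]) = [ - 664 ,-282, - 263, - 139/17,  329/9,  71,89, 254, 461,577.22,605, 677, 814,  918,951 ]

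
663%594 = 69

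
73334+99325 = 172659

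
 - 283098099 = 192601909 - 475700008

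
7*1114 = 7798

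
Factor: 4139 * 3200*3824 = 2^11*5^2*239^1*4139^1 = 50648115200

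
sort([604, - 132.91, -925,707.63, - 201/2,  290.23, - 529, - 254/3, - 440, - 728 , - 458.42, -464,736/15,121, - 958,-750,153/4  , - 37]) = [ - 958, - 925 , - 750,  -  728, - 529, - 464, - 458.42, - 440, - 132.91 , - 201/2,-254/3, - 37, 153/4,  736/15,121,290.23,604,707.63 ] 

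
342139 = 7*48877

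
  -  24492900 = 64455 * ( - 380 ) 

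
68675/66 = 68675/66 = 1040.53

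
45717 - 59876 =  - 14159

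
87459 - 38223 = 49236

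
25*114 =2850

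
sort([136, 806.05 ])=[ 136,806.05]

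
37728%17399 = 2930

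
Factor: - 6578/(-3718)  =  23/13 =13^ (-1)*23^1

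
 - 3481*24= - 83544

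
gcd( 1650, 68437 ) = 1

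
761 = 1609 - 848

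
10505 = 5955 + 4550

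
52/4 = 13 = 13.00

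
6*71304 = 427824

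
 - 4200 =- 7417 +3217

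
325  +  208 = 533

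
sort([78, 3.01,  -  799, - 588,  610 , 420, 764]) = [ - 799  ,-588,  3.01, 78,420, 610, 764 ]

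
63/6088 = 63/6088 = 0.01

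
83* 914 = 75862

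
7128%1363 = 313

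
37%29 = 8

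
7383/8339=7383/8339 = 0.89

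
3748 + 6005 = 9753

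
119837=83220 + 36617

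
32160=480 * 67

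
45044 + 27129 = 72173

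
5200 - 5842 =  - 642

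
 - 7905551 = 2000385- 9905936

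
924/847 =12/11= 1.09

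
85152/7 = 12164 + 4/7   =  12164.57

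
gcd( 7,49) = 7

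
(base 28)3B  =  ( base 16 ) 5f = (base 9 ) 115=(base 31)32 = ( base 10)95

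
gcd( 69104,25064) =8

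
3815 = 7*545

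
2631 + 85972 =88603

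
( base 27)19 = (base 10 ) 36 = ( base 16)24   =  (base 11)33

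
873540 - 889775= - 16235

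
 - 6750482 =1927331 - 8677813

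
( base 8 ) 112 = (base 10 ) 74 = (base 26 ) 2m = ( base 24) 32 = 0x4a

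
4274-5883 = - 1609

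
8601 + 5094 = 13695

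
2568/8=321 = 321.00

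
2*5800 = 11600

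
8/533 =8/533 = 0.02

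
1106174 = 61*18134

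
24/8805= 8/2935 = 0.00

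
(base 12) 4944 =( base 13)39B5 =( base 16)2044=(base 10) 8260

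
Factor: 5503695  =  3^1 * 5^1*163^1  *2251^1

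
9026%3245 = 2536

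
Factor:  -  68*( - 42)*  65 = 185640 = 2^3* 3^1*5^1 *7^1*13^1*17^1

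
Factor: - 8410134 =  - 2^1*3^1 * 23^1*60943^1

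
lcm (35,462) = 2310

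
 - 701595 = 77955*( - 9)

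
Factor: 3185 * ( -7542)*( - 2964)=71199044280=2^3*3^3*5^1*7^2*13^2*19^1*419^1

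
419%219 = 200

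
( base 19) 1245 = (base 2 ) 1110111101110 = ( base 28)9li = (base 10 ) 7662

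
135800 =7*19400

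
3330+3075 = 6405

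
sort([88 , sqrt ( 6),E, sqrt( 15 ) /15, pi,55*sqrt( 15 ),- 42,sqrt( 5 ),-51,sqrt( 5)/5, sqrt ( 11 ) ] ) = [ - 51, - 42, sqrt( 15)/15, sqrt(5) /5,sqrt( 5 ),sqrt( 6 ), E,pi, sqrt( 11),88,55*sqrt(15 ) ] 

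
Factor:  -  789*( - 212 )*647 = 108222396 = 2^2*3^1*53^1*263^1*647^1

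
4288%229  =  166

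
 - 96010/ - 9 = 10667  +  7/9= 10667.78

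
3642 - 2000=1642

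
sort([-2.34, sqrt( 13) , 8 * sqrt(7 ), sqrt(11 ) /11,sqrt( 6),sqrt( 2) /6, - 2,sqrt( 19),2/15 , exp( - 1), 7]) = [ - 2.34,  -  2, 2/15 , sqrt(2 )/6,sqrt(  11)/11, exp(- 1),sqrt(6), sqrt (13),sqrt(19),7,8*sqrt(7)]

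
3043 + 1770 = 4813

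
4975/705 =995/141 = 7.06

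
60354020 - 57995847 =2358173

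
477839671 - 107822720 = 370016951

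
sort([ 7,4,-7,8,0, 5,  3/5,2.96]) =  [- 7,0,3/5,2.96,4,5,7,8 ] 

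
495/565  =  99/113 = 0.88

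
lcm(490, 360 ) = 17640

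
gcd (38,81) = 1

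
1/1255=1/1255=   0.00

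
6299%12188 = 6299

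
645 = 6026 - 5381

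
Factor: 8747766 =2^1*3^2*31^1 * 61^1*257^1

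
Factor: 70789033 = 7^1*2963^1 *3413^1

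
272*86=23392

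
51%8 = 3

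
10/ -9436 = -1 + 4713/4718  =  -  0.00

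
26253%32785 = 26253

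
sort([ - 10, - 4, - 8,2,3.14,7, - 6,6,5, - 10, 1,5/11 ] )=[ - 10, - 10,  -  8, - 6, - 4,5/11, 1,2,3.14,5,6,7]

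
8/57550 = 4/28775= 0.00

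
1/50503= 1/50503=0.00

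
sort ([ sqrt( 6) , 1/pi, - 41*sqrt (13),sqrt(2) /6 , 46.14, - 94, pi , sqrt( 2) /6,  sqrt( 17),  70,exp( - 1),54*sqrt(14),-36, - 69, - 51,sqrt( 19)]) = [ - 41*sqrt(13 ) ,-94, - 69, - 51, - 36,sqrt( 2) /6, sqrt(2 )/6,1/pi, exp( - 1 ), sqrt(6 ),pi, sqrt( 17),sqrt(19),46.14,70,54*sqrt( 14) ] 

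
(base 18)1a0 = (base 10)504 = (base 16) 1F8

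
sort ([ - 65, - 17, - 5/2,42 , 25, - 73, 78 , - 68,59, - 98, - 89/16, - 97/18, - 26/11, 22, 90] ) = [ - 98, - 73, - 68, - 65, - 17,  -  89/16,- 97/18 ,-5/2,-26/11, 22, 25, 42 , 59,78, 90] 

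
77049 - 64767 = 12282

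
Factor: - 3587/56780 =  - 211/3340 = -2^( - 2)*5^ (  -  1 )*167^( - 1 )*211^1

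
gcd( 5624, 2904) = 8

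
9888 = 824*12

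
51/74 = 51/74= 0.69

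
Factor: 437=19^1 *23^1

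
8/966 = 4/483 = 0.01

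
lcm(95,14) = 1330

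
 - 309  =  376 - 685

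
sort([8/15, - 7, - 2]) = [ - 7 , - 2, 8/15]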